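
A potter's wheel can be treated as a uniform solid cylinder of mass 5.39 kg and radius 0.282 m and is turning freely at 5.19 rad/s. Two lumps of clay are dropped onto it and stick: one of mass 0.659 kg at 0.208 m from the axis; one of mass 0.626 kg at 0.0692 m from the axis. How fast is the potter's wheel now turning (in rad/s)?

The added mass arrives with no angular momentum about the axis, and any external torque about the axis is negligible, so the system's angular momentum is conserved.
I_p = ½(5.39)(0.282)² = 0.2143 kg·m².
Added inertia Σmr² = (0.659)(0.208)² + (0.626)(0.0692)² = 0.03151 kg·m²; I_f = 0.2143 + 0.03151 = 0.2458 kg·m².
ω_f = I_p ω_i / I_f = (0.2143)(5.19) / 0.2458 = 4.525 rad/s.

ω_f ≈ 4.52 rad/s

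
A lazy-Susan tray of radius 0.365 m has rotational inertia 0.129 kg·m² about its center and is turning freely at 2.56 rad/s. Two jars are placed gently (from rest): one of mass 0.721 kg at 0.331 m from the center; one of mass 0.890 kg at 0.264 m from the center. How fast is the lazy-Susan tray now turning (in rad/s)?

ω_f ≈ 1.22 rad/s

The added mass arrives with no angular momentum about the center, and any external torque about the center is negligible, so the system's angular momentum is conserved.
Added inertia Σmr² = (0.721)(0.331)² + (0.890)(0.264)² = 0.1410 kg·m²; I_f = 0.1290 + 0.1410 = 0.2700 kg·m².
ω_f = I_p ω_i / I_f = (0.1290)(2.56) / 0.2700 = 1.223 rad/s.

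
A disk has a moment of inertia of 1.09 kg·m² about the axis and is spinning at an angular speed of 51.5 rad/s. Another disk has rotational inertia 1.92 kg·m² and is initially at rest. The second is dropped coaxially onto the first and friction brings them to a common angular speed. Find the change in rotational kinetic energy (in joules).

ΔKE ≈ -922 J

The coupling torques are internal; angular momentum about the shared axis is conserved.
Taking A's sense as positive: L = (1.090)(51.5) = 56.14 kg·m²·rad/s.
Combined I = 1.090 + 1.920 = 3.010 kg·m².
ω_f = L / I = 56.14 / 3.010 = 18.65 rad/s.
KE_i = ½ΣIω² = 1445 J; KE_f = ½(3.010)(18.65)² = 523.4 J.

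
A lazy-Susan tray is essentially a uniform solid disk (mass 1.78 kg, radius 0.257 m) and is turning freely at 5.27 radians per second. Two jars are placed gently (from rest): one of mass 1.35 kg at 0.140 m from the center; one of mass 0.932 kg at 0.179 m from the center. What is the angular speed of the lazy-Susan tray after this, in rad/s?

ω_f ≈ 2.69 rad/s

The added mass arrives with no angular momentum about the center, and any external torque about the center is negligible, so the system's angular momentum is conserved.
I_p = ½(1.78)(0.257)² = 0.05878 kg·m².
Added inertia Σmr² = (1.35)(0.140)² + (0.932)(0.179)² = 0.05632 kg·m²; I_f = 0.05878 + 0.05632 = 0.1151 kg·m².
ω_f = I_p ω_i / I_f = (0.05878)(5.27) / 0.1151 = 2.691 rad/s.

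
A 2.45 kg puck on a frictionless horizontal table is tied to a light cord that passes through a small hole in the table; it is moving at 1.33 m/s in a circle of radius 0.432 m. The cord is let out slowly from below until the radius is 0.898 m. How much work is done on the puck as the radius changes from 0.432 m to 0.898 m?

Central (radial) force ⇒ zero torque about the center ⇒ m v r is constant.
v₂ = v₁ r₁ / r₂ = (1.33)(0.432) / (0.898) = 0.6398 m/s.
W = ΔKE = ½m(v₂² − v₁²) = -1.665 J.

W ≈ -1.67 J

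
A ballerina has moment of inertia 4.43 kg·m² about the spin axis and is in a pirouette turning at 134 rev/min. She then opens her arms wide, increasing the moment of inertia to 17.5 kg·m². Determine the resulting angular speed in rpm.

Angular momentum about the spin axis is conserved since the torque about it is zero.
ω₂ = I₁ω₁ / I₂ = (4.430)(134 rpm) / (17.50) = 33.92 rpm.

ω₂ ≈ 33.9 rpm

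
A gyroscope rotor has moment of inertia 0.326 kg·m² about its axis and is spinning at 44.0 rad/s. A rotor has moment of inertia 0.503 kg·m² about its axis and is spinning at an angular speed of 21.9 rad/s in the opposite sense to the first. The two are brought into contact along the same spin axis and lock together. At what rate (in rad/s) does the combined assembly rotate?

|ω_f| ≈ 4.01 rad/s

The coupling torques are internal; angular momentum about the shared axis is conserved.
Taking A's sense as positive: L = (0.3260)(44.0) − (0.5030)(21.9) = 3.328 kg·m²·rad/s.
Combined I = 0.3260 + 0.5030 = 0.8290 kg·m².
ω_f = L / I = 3.328 / 0.8290 = 4.015 rad/s.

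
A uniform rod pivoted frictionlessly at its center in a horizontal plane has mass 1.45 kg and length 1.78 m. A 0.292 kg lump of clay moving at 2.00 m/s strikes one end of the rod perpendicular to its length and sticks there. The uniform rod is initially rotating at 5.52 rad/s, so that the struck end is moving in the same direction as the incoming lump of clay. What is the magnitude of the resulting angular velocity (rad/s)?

About the pivot the impulsive forces during the collision are internal, so angular momentum about that axis is conserved.
I_p = (1/12)(1.45)(1.78)² = 0.3828 kg·m². Taking the sense of the lump of clay's angular momentum as positive, L_{lump} = m v R = (0.292)(2.00)(1.78/2) = 0.5198 kg·m²/s.
L_i = +I_p ω_p + m v R = +(0.3828)(5.52) + 0.5198 = 2.633 kg·m²/s.
After sticking, I_f = I_p + m R² = 0.3828 + (0.292)(1.78/2)² = 0.6141 kg·m².
ω_f = L_i / I_f = 2.633 / 0.6141 = 4.287 rad/s.

|ω_f| ≈ 4.29 rad/s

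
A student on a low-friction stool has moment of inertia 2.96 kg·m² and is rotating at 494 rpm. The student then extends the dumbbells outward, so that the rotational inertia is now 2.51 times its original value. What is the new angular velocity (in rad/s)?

ω₂ ≈ 20.6 rad/s

Angular momentum about the spin axis is conserved since the torque about it is zero.
I₂ = 2.51 × 2.96 = 7.430 kg·m².
ω₂ = I₁ω₁ / I₂ = (2.960)(494 rpm) / (7.430) = 196.8 rpm = 20.61 rad/s.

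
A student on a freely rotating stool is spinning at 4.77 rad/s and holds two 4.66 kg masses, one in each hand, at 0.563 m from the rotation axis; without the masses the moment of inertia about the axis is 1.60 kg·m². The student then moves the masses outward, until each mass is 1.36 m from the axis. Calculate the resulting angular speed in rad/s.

ω₂ ≈ 1.15 rad/s

Angular momentum about the spin axis is conserved since the torque about it is zero.
I₁ = 1.60 + 2(4.66)(0.563)² = 4.554 kg·m²; I₂ = 1.60 + 2(4.66)(1.36)² = 18.84 kg·m².
ω₂ = I₁ω₁ / I₂ = (4.554)(4.77 rad/s) / (18.84) = 1.153 rad/s.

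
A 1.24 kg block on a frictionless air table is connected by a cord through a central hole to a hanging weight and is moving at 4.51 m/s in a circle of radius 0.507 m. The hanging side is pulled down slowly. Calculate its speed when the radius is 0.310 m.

The only horizontal force on the mass is along the cord (radial), so it exerts no torque about the hole and angular momentum m v r is conserved.
v₂ = v₁ r₁ / r₂ = (4.51)(0.507) / (0.310) = 7.376 m/s.

v₂ ≈ 7.38 m/s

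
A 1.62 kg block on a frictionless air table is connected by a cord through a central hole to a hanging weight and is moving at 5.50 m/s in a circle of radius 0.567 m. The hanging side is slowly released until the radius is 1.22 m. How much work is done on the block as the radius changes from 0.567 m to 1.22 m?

W ≈ -19.2 J

The only horizontal force on the mass is along the cord (radial), so it exerts no torque about the hole and angular momentum m v r is conserved.
v₂ = v₁ r₁ / r₂ = (5.50)(0.567) / (1.22) = 2.556 m/s.
W = ΔKE = ½m(v₂² − v₁²) = -19.21 J.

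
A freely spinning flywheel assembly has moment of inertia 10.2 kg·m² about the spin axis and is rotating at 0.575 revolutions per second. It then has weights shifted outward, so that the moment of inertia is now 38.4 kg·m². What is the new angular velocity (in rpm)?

Angular momentum about the spin axis is conserved since the torque about it is zero.
ω₂ = I₁ω₁ / I₂ = (10.20)(0.575 rev/s) / (38.40) = 0.1527 rev/s = 9.164 rpm.

ω₂ ≈ 9.16 rpm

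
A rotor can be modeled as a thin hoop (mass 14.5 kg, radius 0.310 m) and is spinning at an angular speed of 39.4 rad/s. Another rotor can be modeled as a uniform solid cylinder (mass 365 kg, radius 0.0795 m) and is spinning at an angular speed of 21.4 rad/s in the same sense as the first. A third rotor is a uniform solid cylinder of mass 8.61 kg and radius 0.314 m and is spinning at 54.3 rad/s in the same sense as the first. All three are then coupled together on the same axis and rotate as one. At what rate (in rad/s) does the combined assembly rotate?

No external torque acts about the common axis, so total angular momentum is conserved.
Moments of inertia: I_A = (14.5)(0.310)² = 1.393 kg·m²; I_B = ½(365)(0.0795)² = 1.153 kg·m²; I_C = ½(8.61)(0.314)² = 0.4245 kg·m².
Taking A's sense as positive: L = (1.393)(39.4) + (1.153)(21.4) + (0.4245)(54.3) = 102.6 kg·m²·rad/s.
Combined I = 1.393 + 1.153 + 0.4245 = 2.971 kg·m².
ω_f = L / I = 102.6 / 2.971 = 34.54 rad/s.

|ω_f| ≈ 34.5 rad/s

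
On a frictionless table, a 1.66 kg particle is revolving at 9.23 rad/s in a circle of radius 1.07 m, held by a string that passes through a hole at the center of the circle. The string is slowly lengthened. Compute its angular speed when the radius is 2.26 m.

No torque about the axis ⇒ m r₁² ω₁ = m r₂² ω₂.
ω₂ = ω₁ (r₁/r₂)² = (9.23)(1.07/2.26)² = 2.069 rad/s.

ω₂ ≈ 2.07 rad/s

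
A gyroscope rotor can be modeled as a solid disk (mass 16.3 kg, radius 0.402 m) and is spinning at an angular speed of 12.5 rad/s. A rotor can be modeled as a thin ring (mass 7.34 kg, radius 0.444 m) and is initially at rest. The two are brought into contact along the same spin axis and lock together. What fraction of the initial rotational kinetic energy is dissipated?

fraction ≈ 0.523

The coupling torques are internal; angular momentum about the shared axis is conserved.
Moments of inertia: I_A = ½(16.3)(0.402)² = 1.317 kg·m²; I_B = (7.34)(0.444)² = 1.447 kg·m².
Taking A's sense as positive: L = (1.317)(12.5) = 16.46 kg·m²·rad/s.
Combined I = 1.317 + 1.447 = 2.764 kg·m².
ω_f = L / I = 16.46 / 2.764 = 5.956 rad/s.
KE_i = ½ΣIω² = 102.9 J; KE_f = ½(2.764)(5.956)² = 49.03 J.
Fraction dissipated = (KE_i − KE_f)/KE_i = 0.5235.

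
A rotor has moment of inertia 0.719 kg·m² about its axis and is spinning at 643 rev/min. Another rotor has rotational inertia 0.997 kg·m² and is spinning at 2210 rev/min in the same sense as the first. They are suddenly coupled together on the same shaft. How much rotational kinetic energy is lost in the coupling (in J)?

ΔKE lost ≈ 5620 J

The coupling torques are internal; angular momentum about the shared axis is conserved.
Taking A's sense as positive: L = (0.7190)(643) + (0.9970)(2210) = 2666 kg·m²·rpm.
Combined I = 0.7190 + 0.9970 = 1.716 kg·m².
ω_f = L / I = 2666 / 1.716 = 1553 rpm.
KE_i = ½ΣIω² = 28330 J; KE_f = ½(1.716)(162.7)² = 22710 J.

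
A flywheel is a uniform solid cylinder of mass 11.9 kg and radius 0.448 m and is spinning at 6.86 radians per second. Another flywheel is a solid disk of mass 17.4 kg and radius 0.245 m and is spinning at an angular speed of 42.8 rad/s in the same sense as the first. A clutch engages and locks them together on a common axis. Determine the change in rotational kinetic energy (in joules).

The coupling torques are internal; angular momentum about the shared axis is conserved.
Moments of inertia: I_A = ½(11.9)(0.448)² = 1.194 kg·m²; I_B = ½(17.4)(0.245)² = 0.5222 kg·m².
Taking A's sense as positive: L = (1.194)(6.86) + (0.5222)(42.8) = 30.54 kg·m²·rad/s.
Combined I = 1.194 + 0.5222 = 1.716 kg·m².
ω_f = L / I = 30.54 / 1.716 = 17.79 rad/s.
KE_i = ½ΣIω² = 506.4 J; KE_f = ½(1.716)(17.79)² = 271.8 J.

ΔKE ≈ -235 J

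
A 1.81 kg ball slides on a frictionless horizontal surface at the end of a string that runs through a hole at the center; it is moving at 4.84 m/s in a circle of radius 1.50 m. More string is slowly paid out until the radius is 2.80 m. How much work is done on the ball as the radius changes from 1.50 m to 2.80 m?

The only horizontal force on the mass is along the cord (radial), so it exerts no torque about the hole and angular momentum m v r is conserved.
v₂ = v₁ r₁ / r₂ = (4.84)(1.50) / (2.80) = 2.593 m/s.
W = ΔKE = ½m(v₂² − v₁²) = -15.12 J.

W ≈ -15.1 J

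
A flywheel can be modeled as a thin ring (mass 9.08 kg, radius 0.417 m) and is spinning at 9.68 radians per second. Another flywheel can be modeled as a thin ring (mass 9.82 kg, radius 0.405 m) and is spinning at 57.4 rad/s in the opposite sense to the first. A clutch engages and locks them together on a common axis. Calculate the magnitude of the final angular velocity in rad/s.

The coupling torques are internal; angular momentum about the shared axis is conserved.
Moments of inertia: I_A = (9.08)(0.417)² = 1.579 kg·m²; I_B = (9.82)(0.405)² = 1.611 kg·m².
Taking A's sense as positive: L = (1.579)(9.68) − (1.611)(57.4) = -77.17 kg·m²·rad/s.
Combined I = 1.579 + 1.611 = 3.190 kg·m².
ω_f = L / I = -77.17 / 3.190 = -24.19 rad/s.

|ω_f| ≈ 24.2 rad/s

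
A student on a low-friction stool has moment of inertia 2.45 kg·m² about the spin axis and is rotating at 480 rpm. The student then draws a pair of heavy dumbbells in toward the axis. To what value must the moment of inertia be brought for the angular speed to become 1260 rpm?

I₂ ≈ 0.933 kg·m²

Angular momentum about the spin axis is conserved since the torque about it is zero.
I₂ = I₁ω₁ / ω₂ = (2.45)(480) / (1260) = 0.9333 kg·m².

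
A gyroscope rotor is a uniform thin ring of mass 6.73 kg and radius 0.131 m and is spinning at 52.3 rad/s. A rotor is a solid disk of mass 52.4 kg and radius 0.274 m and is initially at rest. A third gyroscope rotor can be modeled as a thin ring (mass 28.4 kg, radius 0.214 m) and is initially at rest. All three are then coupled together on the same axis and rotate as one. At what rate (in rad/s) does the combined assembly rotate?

|ω_f| ≈ 1.79 rad/s

The coupling torques are internal; angular momentum about the shared axis is conserved.
Moments of inertia: I_A = (6.73)(0.131)² = 0.1155 kg·m²; I_B = ½(52.4)(0.274)² = 1.967 kg·m²; I_C = (28.4)(0.214)² = 1.301 kg·m².
Taking A's sense as positive: L = (0.1155)(52.3) = 6.040 kg·m²·rad/s.
Combined I = 0.1155 + 1.967 + 1.301 = 3.383 kg·m².
ω_f = L / I = 6.040 / 3.383 = 1.785 rad/s.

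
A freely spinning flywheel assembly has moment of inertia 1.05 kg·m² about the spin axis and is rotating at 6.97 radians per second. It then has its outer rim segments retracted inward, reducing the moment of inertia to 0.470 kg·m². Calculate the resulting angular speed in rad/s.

ω₂ ≈ 15.6 rad/s

Angular momentum about the spin axis is conserved since the torque about it is zero.
ω₂ = I₁ω₁ / I₂ = (1.050)(6.97 rad/s) / (0.4700) = 15.57 rad/s.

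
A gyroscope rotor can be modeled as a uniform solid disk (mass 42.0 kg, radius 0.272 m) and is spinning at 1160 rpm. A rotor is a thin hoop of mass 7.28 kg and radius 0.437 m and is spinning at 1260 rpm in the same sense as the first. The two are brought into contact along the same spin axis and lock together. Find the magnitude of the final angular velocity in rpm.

|ω_f| ≈ 1210 rpm

No external torque acts about the common axis, so total angular momentum is conserved.
Moments of inertia: I_A = ½(42.0)(0.272)² = 1.554 kg·m²; I_B = (7.28)(0.437)² = 1.390 kg·m².
Taking A's sense as positive: L = (1.554)(1160) + (1.390)(1260) = 3554 kg·m²·rpm.
Combined I = 1.554 + 1.390 = 2.944 kg·m².
ω_f = L / I = 3554 / 2.944 = 1207 rpm.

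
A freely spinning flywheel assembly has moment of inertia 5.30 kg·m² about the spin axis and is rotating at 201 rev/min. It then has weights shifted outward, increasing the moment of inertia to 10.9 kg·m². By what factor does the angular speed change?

With no external torque about the axis, L is conserved: I₁ω₁ = I₂ω₂.
ω₂/ω₁ = I₁/I₂ = 5.300 / 10.90 = 0.4862.

ω₂/ω₁ ≈ 0.486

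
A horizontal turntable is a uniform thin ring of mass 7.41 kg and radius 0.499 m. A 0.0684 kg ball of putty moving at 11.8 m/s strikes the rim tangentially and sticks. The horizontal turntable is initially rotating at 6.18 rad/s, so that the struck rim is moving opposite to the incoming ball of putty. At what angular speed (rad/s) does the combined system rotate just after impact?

About the axle the impulsive forces during the collision are internal, so angular momentum about that axis is conserved.
I_p = (7.41)(0.499)² = 1.845 kg·m². Taking the sense of the ball of putty's angular momentum as positive, L_{ball} = m v R = (0.0684)(11.8)(0.499) = 0.4028 kg·m²/s.
L_i = −I_p ω_p + m v R = −(1.845)(6.18) + 0.4028 = -11.00 kg·m²/s.
After sticking, I_f = I_p + m R² = 1.845 + (0.0684)(0.499)² = 1.862 kg·m².
ω_f = L_i / I_f = -11.00 / 1.862 = -5.907 rad/s.

|ω_f| ≈ 5.91 rad/s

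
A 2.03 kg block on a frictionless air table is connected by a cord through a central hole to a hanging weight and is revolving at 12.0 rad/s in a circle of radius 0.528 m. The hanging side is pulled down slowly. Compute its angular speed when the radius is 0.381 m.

ω₂ ≈ 23.0 rad/s

The constraining force is radial, so m r² ω about the center is conserved.
ω₂ = ω₁ (r₁/r₂)² = (12.0)(0.528/0.381)² = 23.05 rad/s.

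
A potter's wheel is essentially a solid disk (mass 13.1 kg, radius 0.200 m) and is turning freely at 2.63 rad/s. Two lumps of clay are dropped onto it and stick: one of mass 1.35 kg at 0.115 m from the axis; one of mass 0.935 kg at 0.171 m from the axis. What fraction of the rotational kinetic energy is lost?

fraction ≈ 0.147

The added mass arrives with no angular momentum about the axis, and any external torque about the axis is negligible, so the system's angular momentum is conserved.
I_p = ½(13.1)(0.200)² = 0.2620 kg·m².
Added inertia Σmr² = (1.35)(0.115)² + (0.935)(0.171)² = 0.04519 kg·m²; I_f = 0.2620 + 0.04519 = 0.3072 kg·m².
ω_f = I_p ω_i / I_f = (0.2620)(2.63) / 0.3072 = 2.243 rad/s.
KE_i = ½(0.2620)(2.630 rad/s)² = 0.9061 J; KE_f = ½(0.3072)(2.243)² = 0.7728 J.
Fraction lost = 0.1471.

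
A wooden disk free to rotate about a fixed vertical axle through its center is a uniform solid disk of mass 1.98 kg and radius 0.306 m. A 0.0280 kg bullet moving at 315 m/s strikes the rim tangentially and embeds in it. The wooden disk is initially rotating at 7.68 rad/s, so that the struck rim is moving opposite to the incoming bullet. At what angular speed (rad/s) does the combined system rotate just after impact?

About the axle the impulsive forces during the collision are internal, so angular momentum about that axis is conserved.
I_p = ½(1.98)(0.306)² = 0.09270 kg·m². Taking the sense of the bullet's angular momentum as positive, L_{bullet} = m v R = (0.0280)(315)(0.306) = 2.699 kg·m²/s.
L_i = −I_p ω_p + m v R = −(0.09270)(7.68) + 2.699 = 1.987 kg·m²/s.
After sticking, I_f = I_p + m R² = 0.09270 + (0.0280)(0.306)² = 0.09532 kg·m².
ω_f = L_i / I_f = 1.987 / 0.09532 = 20.85 rad/s.

|ω_f| ≈ 20.8 rad/s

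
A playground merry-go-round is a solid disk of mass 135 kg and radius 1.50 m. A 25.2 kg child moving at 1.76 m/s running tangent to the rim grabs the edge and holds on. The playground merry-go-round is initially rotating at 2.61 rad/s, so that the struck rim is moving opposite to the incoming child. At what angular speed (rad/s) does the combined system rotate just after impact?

|ω_f| ≈ 1.58 rad/s

The axle reaction passes through the axle and exerts no torque about it; angular momentum about the axle is conserved through the impact.
I_p = ½(135)(1.50)² = 151.9 kg·m². Taking the sense of the child's angular momentum as positive, L_{child} = m v R = (25.2)(1.76)(1.50) = 66.53 kg·m²/s.
L_i = −I_p ω_p + m v R = −(151.9)(2.61) + 66.53 = -329.9 kg·m²/s.
After sticking, I_f = I_p + m R² = 151.9 + (25.2)(1.50)² = 208.6 kg·m².
ω_f = L_i / I_f = -329.9 / 208.6 = -1.582 rad/s.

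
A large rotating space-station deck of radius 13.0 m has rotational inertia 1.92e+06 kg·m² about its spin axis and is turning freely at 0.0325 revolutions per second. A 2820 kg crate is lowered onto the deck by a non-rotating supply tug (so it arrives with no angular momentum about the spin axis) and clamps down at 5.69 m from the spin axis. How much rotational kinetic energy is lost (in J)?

energy lost ≈ 1820 J

The added mass arrives with no angular momentum about the spin axis, and any external torque about the spin axis is negligible, so the system's angular momentum is conserved.
Added inertia Σmr² = (2820)(5.69)² = 91300 kg·m²; I_f = 1.920e+06 + 91300 = 2.011e+06 kg·m².
ω_f = I_p ω_i / I_f = (1.920e+06)(0.0325) / 2.011e+06 = 0.03102 rev/s.
KE_i = ½(1.920e+06)(0.2042 rad/s)² = 40030 J; KE_f = ½(2.011e+06)(0.1949)² = 38210 J.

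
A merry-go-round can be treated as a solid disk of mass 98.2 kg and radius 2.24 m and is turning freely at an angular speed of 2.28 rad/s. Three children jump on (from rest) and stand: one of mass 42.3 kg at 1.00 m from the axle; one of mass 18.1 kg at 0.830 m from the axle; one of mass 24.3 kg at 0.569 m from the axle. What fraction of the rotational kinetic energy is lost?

No external torque acts about the axle; L_before = L_after.
I_p = ½(98.2)(2.24)² = 246.4 kg·m².
Added inertia Σmr² = (42.3)(1.00)² + (18.1)(0.830)² + (24.3)(0.569)² = 62.64 kg·m²; I_f = 246.4 + 62.64 = 309.0 kg·m².
ω_f = I_p ω_i / I_f = (246.4)(2.28) / 309.0 = 1.818 rad/s.
KE_i = ½(246.4)(2.280 rad/s)² = 640.3 J; KE_f = ½(309.0)(1.818)² = 510.5 J.
Fraction lost = 0.2027.

fraction ≈ 0.203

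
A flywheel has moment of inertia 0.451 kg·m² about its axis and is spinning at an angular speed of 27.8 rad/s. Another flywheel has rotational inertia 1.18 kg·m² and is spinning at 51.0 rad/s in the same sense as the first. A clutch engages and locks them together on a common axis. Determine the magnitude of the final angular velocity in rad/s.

|ω_f| ≈ 44.6 rad/s

The coupling torques are internal; angular momentum about the shared axis is conserved.
Taking A's sense as positive: L = (0.4510)(27.8) + (1.180)(51.0) = 72.72 kg·m²·rad/s.
Combined I = 0.4510 + 1.180 = 1.631 kg·m².
ω_f = L / I = 72.72 / 1.631 = 44.58 rad/s.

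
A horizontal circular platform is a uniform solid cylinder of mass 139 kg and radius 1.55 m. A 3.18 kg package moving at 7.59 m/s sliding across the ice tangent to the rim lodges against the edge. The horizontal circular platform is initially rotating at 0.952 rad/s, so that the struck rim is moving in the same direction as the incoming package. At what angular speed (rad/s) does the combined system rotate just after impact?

About the central axle the impulsive forces during the collision are internal, so angular momentum about that axis is conserved.
I_p = ½(139)(1.55)² = 167.0 kg·m². Taking the sense of the package's angular momentum as positive, L_{package} = m v R = (3.18)(7.59)(1.55) = 37.41 kg·m²/s.
L_i = +I_p ω_p + m v R = +(167.0)(0.952) + 37.41 = 196.4 kg·m²/s.
After sticking, I_f = I_p + m R² = 167.0 + (3.18)(1.55)² = 174.6 kg·m².
ω_f = L_i / I_f = 196.4 / 174.6 = 1.125 rad/s.

|ω_f| ≈ 1.12 rad/s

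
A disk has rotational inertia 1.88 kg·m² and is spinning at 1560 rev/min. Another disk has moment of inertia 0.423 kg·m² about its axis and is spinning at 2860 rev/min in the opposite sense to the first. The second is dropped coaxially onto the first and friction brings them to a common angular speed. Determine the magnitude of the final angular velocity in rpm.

No external torque acts about the common axis, so total angular momentum is conserved.
Taking A's sense as positive: L = (1.880)(1560) − (0.4230)(2860) = 1723 kg·m²·rpm.
Combined I = 1.880 + 0.4230 = 2.303 kg·m².
ω_f = L / I = 1723 / 2.303 = 748.2 rpm.

|ω_f| ≈ 748 rpm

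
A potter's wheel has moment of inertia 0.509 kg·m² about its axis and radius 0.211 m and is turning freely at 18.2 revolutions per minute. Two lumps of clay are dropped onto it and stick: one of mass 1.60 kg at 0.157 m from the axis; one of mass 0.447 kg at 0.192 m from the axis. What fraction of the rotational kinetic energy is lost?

fraction ≈ 0.0990

No external torque acts about the axis; L_before = L_after.
Added inertia Σmr² = (1.60)(0.157)² + (0.447)(0.192)² = 0.05592 kg·m²; I_f = 0.5090 + 0.05592 = 0.5649 kg·m².
ω_f = I_p ω_i / I_f = (0.5090)(18.2) / 0.5649 = 16.40 rpm.
KE_i = ½(0.5090)(1.906 rad/s)² = 0.9245 J; KE_f = ½(0.5649)(1.717)² = 0.8330 J.
Fraction lost = 0.09898.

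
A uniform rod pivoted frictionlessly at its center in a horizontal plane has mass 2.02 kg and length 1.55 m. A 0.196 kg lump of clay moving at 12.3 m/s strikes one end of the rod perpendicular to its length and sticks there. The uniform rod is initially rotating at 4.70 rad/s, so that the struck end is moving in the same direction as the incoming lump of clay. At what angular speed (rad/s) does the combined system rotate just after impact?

The axle reaction passes through the pivot and exerts no torque about it; angular momentum about the pivot is conserved through the impact.
I_p = (1/12)(2.02)(1.55)² = 0.4044 kg·m². Taking the sense of the lump of clay's angular momentum as positive, L_{lump} = m v R = (0.196)(12.3)(1.55/2) = 1.868 kg·m²/s.
L_i = +I_p ω_p + m v R = +(0.4044)(4.70) + 1.868 = 3.769 kg·m²/s.
After sticking, I_f = I_p + m R² = 0.4044 + (0.196)(1.55/2)² = 0.5221 kg·m².
ω_f = L_i / I_f = 3.769 / 0.5221 = 7.219 rad/s.

|ω_f| ≈ 7.22 rad/s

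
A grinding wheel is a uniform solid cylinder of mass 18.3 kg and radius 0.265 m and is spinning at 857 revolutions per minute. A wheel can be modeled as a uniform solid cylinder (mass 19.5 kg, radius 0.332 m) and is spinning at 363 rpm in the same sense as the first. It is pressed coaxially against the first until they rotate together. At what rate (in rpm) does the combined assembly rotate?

No external torque acts about the common axis, so total angular momentum is conserved.
Moments of inertia: I_A = ½(18.3)(0.265)² = 0.6426 kg·m²; I_B = ½(19.5)(0.332)² = 1.075 kg·m².
Taking A's sense as positive: L = (0.6426)(857) + (1.075)(363) = 940.8 kg·m²·rpm.
Combined I = 0.6426 + 1.075 = 1.717 kg·m².
ω_f = L / I = 940.8 / 1.717 = 547.8 rpm.

|ω_f| ≈ 548 rpm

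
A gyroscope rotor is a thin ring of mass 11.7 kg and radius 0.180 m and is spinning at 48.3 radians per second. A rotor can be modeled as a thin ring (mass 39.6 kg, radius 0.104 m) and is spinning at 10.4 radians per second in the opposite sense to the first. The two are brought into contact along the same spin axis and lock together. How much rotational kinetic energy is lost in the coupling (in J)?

ΔKE lost ≈ 346 J

The coupling torques are internal; angular momentum about the shared axis is conserved.
Moments of inertia: I_A = (11.7)(0.180)² = 0.3791 kg·m²; I_B = (39.6)(0.104)² = 0.4283 kg·m².
Taking A's sense as positive: L = (0.3791)(48.3) − (0.4283)(10.4) = 13.86 kg·m²·rad/s.
Combined I = 0.3791 + 0.4283 = 0.8074 kg·m².
ω_f = L / I = 13.86 / 0.8074 = 17.16 rad/s.
KE_i = ½ΣIω² = 465.3 J; KE_f = ½(0.8074)(17.16)² = 118.9 J.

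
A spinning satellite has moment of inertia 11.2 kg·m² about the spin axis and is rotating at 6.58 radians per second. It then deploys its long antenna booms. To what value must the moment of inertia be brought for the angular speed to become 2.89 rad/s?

I₂ ≈ 25.5 kg·m²

With no external torque about the axis, L is conserved: I₁ω₁ = I₂ω₂.
I₂ = I₁ω₁ / ω₂ = (11.2)(6.58) / (2.89) = 25.50 kg·m².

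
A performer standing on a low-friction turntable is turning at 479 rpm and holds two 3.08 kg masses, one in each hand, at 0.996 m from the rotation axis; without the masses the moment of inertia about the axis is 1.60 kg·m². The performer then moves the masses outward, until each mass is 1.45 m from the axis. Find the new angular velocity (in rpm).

No external torque acts about the spin axis, so angular momentum is conserved.
I₁ = 1.60 + 2(3.08)(0.996)² = 7.711 kg·m²; I₂ = 1.60 + 2(3.08)(1.45)² = 14.55 kg·m².
ω₂ = I₁ω₁ / I₂ = (7.711)(479 rpm) / (14.55) = 253.8 rpm.

ω₂ ≈ 254 rpm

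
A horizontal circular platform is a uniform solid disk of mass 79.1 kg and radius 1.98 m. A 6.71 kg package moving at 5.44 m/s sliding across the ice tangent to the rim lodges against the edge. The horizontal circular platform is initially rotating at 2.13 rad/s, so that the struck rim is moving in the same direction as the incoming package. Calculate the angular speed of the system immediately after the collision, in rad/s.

The axle reaction passes through the central axle and exerts no torque about it; angular momentum about the central axle is conserved through the impact.
I_p = ½(79.1)(1.98)² = 155.1 kg·m². Taking the sense of the package's angular momentum as positive, L_{package} = m v R = (6.71)(5.44)(1.98) = 72.27 kg·m²/s.
L_i = +I_p ω_p + m v R = +(155.1)(2.13) + 72.27 = 402.5 kg·m²/s.
After sticking, I_f = I_p + m R² = 155.1 + (6.71)(1.98)² = 181.4 kg·m².
ω_f = L_i / I_f = 402.5 / 181.4 = 2.220 rad/s.

|ω_f| ≈ 2.22 rad/s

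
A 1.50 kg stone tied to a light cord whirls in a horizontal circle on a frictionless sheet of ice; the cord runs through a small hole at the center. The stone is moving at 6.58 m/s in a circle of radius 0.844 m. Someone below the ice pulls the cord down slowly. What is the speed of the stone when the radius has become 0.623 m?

v₂ ≈ 8.91 m/s

Central (radial) force ⇒ zero torque about the center ⇒ m v r is constant.
v₂ = v₁ r₁ / r₂ = (6.58)(0.844) / (0.623) = 8.914 m/s.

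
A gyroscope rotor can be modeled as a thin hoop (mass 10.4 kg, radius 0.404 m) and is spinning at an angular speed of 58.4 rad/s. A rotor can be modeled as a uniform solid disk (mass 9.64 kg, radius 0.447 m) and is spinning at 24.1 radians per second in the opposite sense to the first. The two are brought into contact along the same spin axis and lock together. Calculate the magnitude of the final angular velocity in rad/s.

|ω_f| ≈ 28.5 rad/s

The coupling torques are internal; angular momentum about the shared axis is conserved.
Moments of inertia: I_A = (10.4)(0.404)² = 1.697 kg·m²; I_B = ½(9.64)(0.447)² = 0.9631 kg·m².
Taking A's sense as positive: L = (1.697)(58.4) − (0.9631)(24.1) = 75.92 kg·m²·rad/s.
Combined I = 1.697 + 0.9631 = 2.661 kg·m².
ω_f = L / I = 75.92 / 2.661 = 28.54 rad/s.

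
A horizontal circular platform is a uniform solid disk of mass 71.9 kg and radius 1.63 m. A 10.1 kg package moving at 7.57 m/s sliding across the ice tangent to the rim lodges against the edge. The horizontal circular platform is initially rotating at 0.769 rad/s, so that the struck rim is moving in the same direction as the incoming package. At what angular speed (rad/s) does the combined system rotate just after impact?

About the central axle the impulsive forces during the collision are internal, so angular momentum about that axis is conserved.
I_p = ½(71.9)(1.63)² = 95.52 kg·m². Taking the sense of the package's angular momentum as positive, L_{package} = m v R = (10.1)(7.57)(1.63) = 124.6 kg·m²/s.
L_i = +I_p ω_p + m v R = +(95.52)(0.769) + 124.6 = 198.1 kg·m²/s.
After sticking, I_f = I_p + m R² = 95.52 + (10.1)(1.63)² = 122.4 kg·m².
ω_f = L_i / I_f = 198.1 / 122.4 = 1.619 rad/s.

|ω_f| ≈ 1.62 rad/s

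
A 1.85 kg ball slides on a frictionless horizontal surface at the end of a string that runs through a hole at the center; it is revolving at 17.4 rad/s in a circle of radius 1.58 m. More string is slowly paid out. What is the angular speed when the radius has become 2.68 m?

The constraining force is radial, so m r² ω about the center is conserved.
ω₂ = ω₁ (r₁/r₂)² = (17.4)(1.58/2.68)² = 6.048 rad/s.

ω₂ ≈ 6.05 rad/s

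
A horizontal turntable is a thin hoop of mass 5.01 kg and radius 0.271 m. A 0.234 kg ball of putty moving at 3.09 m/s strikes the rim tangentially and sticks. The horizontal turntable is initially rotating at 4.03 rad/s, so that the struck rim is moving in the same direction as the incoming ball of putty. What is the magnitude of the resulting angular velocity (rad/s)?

The axle reaction passes through the axle and exerts no torque about it; angular momentum about the axle is conserved through the impact.
I_p = (5.01)(0.271)² = 0.3679 kg·m². Taking the sense of the ball of putty's angular momentum as positive, L_{ball} = m v R = (0.234)(3.09)(0.271) = 0.1959 kg·m²/s.
L_i = +I_p ω_p + m v R = +(0.3679)(4.03) + 0.1959 = 1.679 kg·m²/s.
After sticking, I_f = I_p + m R² = 0.3679 + (0.234)(0.271)² = 0.3851 kg·m².
ω_f = L_i / I_f = 1.679 / 0.3851 = 4.359 rad/s.

|ω_f| ≈ 4.36 rad/s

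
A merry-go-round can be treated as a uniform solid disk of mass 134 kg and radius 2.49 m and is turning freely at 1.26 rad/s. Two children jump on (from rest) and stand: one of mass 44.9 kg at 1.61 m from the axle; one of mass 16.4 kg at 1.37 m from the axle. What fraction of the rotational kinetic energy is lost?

The added mass arrives with no angular momentum about the axle, and any external torque about the axle is negligible, so the system's angular momentum is conserved.
I_p = ½(134)(2.49)² = 415.4 kg·m².
Added inertia Σmr² = (44.9)(1.61)² + (16.4)(1.37)² = 147.2 kg·m²; I_f = 415.4 + 147.2 = 562.6 kg·m².
ω_f = I_p ω_i / I_f = (415.4)(1.26) / 562.6 = 0.9304 rad/s.
KE_i = ½(415.4)(1.260 rad/s)² = 329.7 J; KE_f = ½(562.6)(0.9304)² = 243.5 J.
Fraction lost = 0.2616.

fraction ≈ 0.262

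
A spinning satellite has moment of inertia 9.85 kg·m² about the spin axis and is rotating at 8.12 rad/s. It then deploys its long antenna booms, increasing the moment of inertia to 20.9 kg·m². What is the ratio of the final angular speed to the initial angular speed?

ω₂/ω₁ ≈ 0.471

Angular momentum about the spin axis is conserved since the torque about it is zero.
ω₂/ω₁ = I₁/I₂ = 9.850 / 20.90 = 0.4713.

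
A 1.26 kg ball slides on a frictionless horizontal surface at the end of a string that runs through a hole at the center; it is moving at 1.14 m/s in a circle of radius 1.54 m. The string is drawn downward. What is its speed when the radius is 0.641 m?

The only horizontal force on the mass is along the cord (radial), so it exerts no torque about the hole and angular momentum m v r is conserved.
v₂ = v₁ r₁ / r₂ = (1.14)(1.54) / (0.641) = 2.739 m/s.

v₂ ≈ 2.74 m/s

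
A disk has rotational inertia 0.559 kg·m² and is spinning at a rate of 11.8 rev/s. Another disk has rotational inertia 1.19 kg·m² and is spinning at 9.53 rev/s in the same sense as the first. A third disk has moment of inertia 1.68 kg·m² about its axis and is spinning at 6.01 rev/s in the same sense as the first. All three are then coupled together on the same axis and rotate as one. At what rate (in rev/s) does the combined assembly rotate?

No external torque acts about the common axis, so total angular momentum is conserved.
Taking A's sense as positive: L = (0.5590)(11.8) + (1.190)(9.53) + (1.680)(6.01) = 28.03 kg·m²·rev/s.
Combined I = 0.5590 + 1.190 + 1.680 = 3.429 kg·m².
ω_f = L / I = 28.03 / 3.429 = 8.175 rev/s.

|ω_f| ≈ 8.18 rev/s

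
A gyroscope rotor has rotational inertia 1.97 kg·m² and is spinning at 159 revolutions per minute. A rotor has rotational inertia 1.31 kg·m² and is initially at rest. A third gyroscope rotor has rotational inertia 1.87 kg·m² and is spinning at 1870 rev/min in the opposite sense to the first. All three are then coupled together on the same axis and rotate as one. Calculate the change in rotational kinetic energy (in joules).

ΔKE ≈ -25300 J

No external torque acts about the common axis, so total angular momentum is conserved.
Taking A's sense as positive: L = (1.970)(159) − (1.870)(1870) = -3184 kg·m²·rpm.
Combined I = 1.970 + 1.310 + 1.870 = 5.150 kg·m².
ω_f = L / I = -3184 / 5.150 = -618.2 rpm.
KE_i = ½ΣIω² = 36130 J; KE_f = ½(5.150)(64.74)² = 10790 J.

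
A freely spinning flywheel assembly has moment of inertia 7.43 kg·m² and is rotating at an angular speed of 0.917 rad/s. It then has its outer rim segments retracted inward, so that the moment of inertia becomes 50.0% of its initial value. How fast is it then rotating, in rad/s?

Angular momentum about the spin axis is conserved since the torque about it is zero.
I₂ = 0.500 × 7.43 = 3.715 kg·m².
ω₂ = I₁ω₁ / I₂ = (7.430)(0.917 rad/s) / (3.715) = 1.834 rad/s.

ω₂ ≈ 1.83 rad/s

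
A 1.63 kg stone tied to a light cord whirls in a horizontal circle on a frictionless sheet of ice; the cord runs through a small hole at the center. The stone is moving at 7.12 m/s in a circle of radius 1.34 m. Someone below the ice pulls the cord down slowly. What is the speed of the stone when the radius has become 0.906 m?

v₂ ≈ 10.5 m/s

The only horizontal force on the mass is along the cord (radial), so it exerts no torque about the hole and angular momentum m v r is conserved.
v₂ = v₁ r₁ / r₂ = (7.12)(1.34) / (0.906) = 10.53 m/s.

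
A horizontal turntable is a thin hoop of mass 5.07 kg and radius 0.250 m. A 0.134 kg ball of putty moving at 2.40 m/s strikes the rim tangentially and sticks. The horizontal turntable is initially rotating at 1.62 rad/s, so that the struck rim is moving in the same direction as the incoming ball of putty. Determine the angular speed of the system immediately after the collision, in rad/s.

|ω_f| ≈ 1.83 rad/s

The axle reaction passes through the axle and exerts no torque about it; angular momentum about the axle is conserved through the impact.
I_p = (5.07)(0.250)² = 0.3169 kg·m². Taking the sense of the ball of putty's angular momentum as positive, L_{ball} = m v R = (0.134)(2.40)(0.250) = 0.08040 kg·m²/s.
L_i = +I_p ω_p + m v R = +(0.3169)(1.62) + 0.08040 = 0.5937 kg·m²/s.
After sticking, I_f = I_p + m R² = 0.3169 + (0.134)(0.250)² = 0.3253 kg·m².
ω_f = L_i / I_f = 0.5937 / 0.3253 = 1.825 rad/s.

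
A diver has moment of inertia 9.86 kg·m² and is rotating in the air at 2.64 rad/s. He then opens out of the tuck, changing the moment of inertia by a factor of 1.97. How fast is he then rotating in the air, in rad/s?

ω₂ ≈ 1.34 rad/s

No external torque acts about the spin axis, so angular momentum is conserved.
I₂ = 1.97 × 9.86 = 19.42 kg·m².
ω₂ = I₁ω₁ / I₂ = (9.860)(2.64 rad/s) / (19.42) = 1.340 rad/s.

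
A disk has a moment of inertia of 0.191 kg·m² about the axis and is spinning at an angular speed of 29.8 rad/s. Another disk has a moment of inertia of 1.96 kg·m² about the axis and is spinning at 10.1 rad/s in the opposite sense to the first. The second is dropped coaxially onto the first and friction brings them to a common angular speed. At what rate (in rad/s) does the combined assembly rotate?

The coupling torques are internal; angular momentum about the shared axis is conserved.
Taking A's sense as positive: L = (0.1910)(29.8) − (1.960)(10.1) = -14.10 kg·m²·rad/s.
Combined I = 0.1910 + 1.960 = 2.151 kg·m².
ω_f = L / I = -14.10 / 2.151 = -6.557 rad/s.

|ω_f| ≈ 6.56 rad/s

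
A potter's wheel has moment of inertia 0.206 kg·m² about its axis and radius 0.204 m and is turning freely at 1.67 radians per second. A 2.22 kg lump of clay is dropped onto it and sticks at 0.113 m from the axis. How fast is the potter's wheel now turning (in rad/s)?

ω_f ≈ 1.47 rad/s

The added mass arrives with no angular momentum about the axis, and any external torque about the axis is negligible, so the system's angular momentum is conserved.
Added inertia Σmr² = (2.22)(0.113)² = 0.02835 kg·m²; I_f = 0.2060 + 0.02835 = 0.2343 kg·m².
ω_f = I_p ω_i / I_f = (0.2060)(1.67) / 0.2343 = 1.468 rad/s.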